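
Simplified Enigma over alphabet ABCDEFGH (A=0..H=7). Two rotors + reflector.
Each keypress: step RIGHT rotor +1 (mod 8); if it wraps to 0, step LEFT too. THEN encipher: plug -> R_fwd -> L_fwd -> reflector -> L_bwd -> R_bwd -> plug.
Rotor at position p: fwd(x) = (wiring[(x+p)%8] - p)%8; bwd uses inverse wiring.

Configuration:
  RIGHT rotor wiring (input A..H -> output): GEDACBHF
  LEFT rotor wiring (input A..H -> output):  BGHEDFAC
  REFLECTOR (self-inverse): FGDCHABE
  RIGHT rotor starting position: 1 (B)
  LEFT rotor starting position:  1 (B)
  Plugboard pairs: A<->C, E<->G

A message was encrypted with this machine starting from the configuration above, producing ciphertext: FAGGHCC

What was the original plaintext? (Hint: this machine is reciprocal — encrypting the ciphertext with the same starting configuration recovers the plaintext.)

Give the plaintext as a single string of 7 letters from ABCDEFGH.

Answer: HEAAFGE

Derivation:
Char 1 ('F'): step: R->2, L=1; F->plug->F->R->D->L->C->refl->D->L'->C->R'->H->plug->H
Char 2 ('A'): step: R->3, L=1; A->plug->C->R->G->L->B->refl->G->L'->B->R'->G->plug->E
Char 3 ('G'): step: R->4, L=1; G->plug->E->R->C->L->D->refl->C->L'->D->R'->C->plug->A
Char 4 ('G'): step: R->5, L=1; G->plug->E->R->H->L->A->refl->F->L'->A->R'->C->plug->A
Char 5 ('H'): step: R->6, L=1; H->plug->H->R->D->L->C->refl->D->L'->C->R'->F->plug->F
Char 6 ('C'): step: R->7, L=1; C->plug->A->R->G->L->B->refl->G->L'->B->R'->E->plug->G
Char 7 ('C'): step: R->0, L->2 (L advanced); C->plug->A->R->G->L->H->refl->E->L'->H->R'->G->plug->E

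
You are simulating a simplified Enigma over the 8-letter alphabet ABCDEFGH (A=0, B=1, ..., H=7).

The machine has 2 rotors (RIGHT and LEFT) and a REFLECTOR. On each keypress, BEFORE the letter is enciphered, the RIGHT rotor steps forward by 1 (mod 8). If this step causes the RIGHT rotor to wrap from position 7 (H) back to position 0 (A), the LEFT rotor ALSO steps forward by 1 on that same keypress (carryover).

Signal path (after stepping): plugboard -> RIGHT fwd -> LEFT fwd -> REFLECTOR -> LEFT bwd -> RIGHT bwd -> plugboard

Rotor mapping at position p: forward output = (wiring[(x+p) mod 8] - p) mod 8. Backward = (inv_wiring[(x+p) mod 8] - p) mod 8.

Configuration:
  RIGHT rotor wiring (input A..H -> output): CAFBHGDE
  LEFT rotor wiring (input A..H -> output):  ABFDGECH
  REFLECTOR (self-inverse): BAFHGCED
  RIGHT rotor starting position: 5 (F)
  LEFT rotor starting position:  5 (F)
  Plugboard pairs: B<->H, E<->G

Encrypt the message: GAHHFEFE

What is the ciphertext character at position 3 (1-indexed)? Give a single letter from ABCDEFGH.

Char 1 ('G'): step: R->6, L=5; G->plug->E->R->H->L->B->refl->A->L'->F->R'->A->plug->A
Char 2 ('A'): step: R->7, L=5; A->plug->A->R->F->L->A->refl->B->L'->H->R'->G->plug->E
Char 3 ('H'): step: R->0, L->6 (L advanced); H->plug->B->R->A->L->E->refl->G->L'->H->R'->E->plug->G

G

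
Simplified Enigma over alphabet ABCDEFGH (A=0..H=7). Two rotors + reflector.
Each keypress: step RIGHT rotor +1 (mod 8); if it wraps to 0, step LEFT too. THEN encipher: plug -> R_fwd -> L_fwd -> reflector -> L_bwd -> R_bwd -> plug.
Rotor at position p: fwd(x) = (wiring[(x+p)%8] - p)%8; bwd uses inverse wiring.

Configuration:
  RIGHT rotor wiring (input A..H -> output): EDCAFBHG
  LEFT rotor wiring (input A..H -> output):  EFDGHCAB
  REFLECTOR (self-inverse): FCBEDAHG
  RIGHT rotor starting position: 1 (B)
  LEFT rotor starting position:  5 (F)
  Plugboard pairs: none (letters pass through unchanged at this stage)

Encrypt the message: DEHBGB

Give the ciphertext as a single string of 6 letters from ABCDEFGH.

Answer: BAECCD

Derivation:
Char 1 ('D'): step: R->2, L=5; D->plug->D->R->H->L->C->refl->B->L'->G->R'->B->plug->B
Char 2 ('E'): step: R->3, L=5; E->plug->E->R->D->L->H->refl->G->L'->F->R'->A->plug->A
Char 3 ('H'): step: R->4, L=5; H->plug->H->R->E->L->A->refl->F->L'->A->R'->E->plug->E
Char 4 ('B'): step: R->5, L=5; B->plug->B->R->C->L->E->refl->D->L'->B->R'->C->plug->C
Char 5 ('G'): step: R->6, L=5; G->plug->G->R->H->L->C->refl->B->L'->G->R'->C->plug->C
Char 6 ('B'): step: R->7, L=5; B->plug->B->R->F->L->G->refl->H->L'->D->R'->D->plug->D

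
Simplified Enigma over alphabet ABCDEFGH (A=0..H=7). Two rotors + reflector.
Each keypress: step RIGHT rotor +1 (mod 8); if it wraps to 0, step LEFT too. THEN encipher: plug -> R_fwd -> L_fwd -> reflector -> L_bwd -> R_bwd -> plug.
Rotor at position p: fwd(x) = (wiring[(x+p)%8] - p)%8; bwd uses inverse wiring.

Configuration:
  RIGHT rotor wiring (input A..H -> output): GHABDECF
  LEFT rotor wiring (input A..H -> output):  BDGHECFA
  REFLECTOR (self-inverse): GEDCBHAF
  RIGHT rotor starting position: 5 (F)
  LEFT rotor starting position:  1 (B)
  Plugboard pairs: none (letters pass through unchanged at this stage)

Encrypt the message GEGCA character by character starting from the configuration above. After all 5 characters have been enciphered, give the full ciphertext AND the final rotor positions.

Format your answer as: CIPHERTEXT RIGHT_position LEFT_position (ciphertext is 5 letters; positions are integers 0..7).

Char 1 ('G'): step: R->6, L=1; G->plug->G->R->F->L->E->refl->B->L'->E->R'->A->plug->A
Char 2 ('E'): step: R->7, L=1; E->plug->E->R->C->L->G->refl->A->L'->H->R'->B->plug->B
Char 3 ('G'): step: R->0, L->2 (L advanced); G->plug->G->R->C->L->C->refl->D->L'->E->R'->F->plug->F
Char 4 ('C'): step: R->1, L=2; C->plug->C->R->A->L->E->refl->B->L'->H->R'->B->plug->B
Char 5 ('A'): step: R->2, L=2; A->plug->A->R->G->L->H->refl->F->L'->B->R'->C->plug->C
Final: ciphertext=ABFBC, RIGHT=2, LEFT=2

Answer: ABFBC 2 2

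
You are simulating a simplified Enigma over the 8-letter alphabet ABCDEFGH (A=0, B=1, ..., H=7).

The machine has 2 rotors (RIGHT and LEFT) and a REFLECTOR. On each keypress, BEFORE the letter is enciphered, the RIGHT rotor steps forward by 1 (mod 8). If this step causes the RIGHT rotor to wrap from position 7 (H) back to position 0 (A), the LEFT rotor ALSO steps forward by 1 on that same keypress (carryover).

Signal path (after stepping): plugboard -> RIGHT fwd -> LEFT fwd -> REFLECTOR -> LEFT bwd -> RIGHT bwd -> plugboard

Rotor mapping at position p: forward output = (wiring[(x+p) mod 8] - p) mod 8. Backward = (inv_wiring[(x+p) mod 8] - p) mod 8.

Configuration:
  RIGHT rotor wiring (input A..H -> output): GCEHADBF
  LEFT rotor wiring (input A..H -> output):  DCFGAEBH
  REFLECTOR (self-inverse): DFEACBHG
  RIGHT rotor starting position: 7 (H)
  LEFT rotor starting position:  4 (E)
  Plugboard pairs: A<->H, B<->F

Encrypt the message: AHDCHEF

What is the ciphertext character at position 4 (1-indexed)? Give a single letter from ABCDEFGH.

Char 1 ('A'): step: R->0, L->5 (L advanced); A->plug->H->R->F->L->A->refl->D->L'->H->R'->D->plug->D
Char 2 ('H'): step: R->1, L=5; H->plug->A->R->B->L->E->refl->C->L'->C->R'->E->plug->E
Char 3 ('D'): step: R->2, L=5; D->plug->D->R->B->L->E->refl->C->L'->C->R'->A->plug->H
Char 4 ('C'): step: R->3, L=5; C->plug->C->R->A->L->H->refl->G->L'->D->R'->F->plug->B

B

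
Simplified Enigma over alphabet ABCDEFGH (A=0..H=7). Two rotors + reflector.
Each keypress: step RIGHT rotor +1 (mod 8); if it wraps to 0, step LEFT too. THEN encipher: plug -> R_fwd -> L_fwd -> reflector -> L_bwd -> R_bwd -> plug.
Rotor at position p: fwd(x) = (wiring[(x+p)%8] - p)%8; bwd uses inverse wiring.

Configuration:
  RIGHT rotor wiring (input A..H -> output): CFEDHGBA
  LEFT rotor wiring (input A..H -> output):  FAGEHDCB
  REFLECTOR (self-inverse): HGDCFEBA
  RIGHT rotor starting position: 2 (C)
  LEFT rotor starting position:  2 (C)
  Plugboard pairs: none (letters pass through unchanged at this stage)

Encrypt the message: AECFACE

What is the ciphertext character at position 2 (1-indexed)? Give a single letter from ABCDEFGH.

Char 1 ('A'): step: R->3, L=2; A->plug->A->R->A->L->E->refl->F->L'->C->R'->G->plug->G
Char 2 ('E'): step: R->4, L=2; E->plug->E->R->G->L->D->refl->C->L'->B->R'->F->plug->F

F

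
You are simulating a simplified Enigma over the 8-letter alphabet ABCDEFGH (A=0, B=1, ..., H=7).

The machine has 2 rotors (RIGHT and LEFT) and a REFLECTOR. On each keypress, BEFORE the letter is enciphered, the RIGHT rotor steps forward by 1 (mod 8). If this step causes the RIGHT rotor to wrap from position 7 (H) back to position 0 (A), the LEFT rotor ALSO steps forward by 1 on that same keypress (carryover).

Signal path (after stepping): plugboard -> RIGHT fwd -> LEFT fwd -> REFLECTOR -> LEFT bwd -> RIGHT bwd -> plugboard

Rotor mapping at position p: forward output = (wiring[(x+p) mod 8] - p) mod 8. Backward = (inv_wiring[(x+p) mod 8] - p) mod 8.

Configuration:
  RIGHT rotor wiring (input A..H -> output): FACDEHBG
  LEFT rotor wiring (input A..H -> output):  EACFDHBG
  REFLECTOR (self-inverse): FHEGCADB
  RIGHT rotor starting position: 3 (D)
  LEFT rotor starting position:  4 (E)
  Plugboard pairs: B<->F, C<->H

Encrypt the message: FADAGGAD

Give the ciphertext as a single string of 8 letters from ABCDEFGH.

Char 1 ('F'): step: R->4, L=4; F->plug->B->R->D->L->C->refl->E->L'->F->R'->C->plug->H
Char 2 ('A'): step: R->5, L=4; A->plug->A->R->C->L->F->refl->A->L'->E->R'->B->plug->F
Char 3 ('D'): step: R->6, L=4; D->plug->D->R->C->L->F->refl->A->L'->E->R'->E->plug->E
Char 4 ('A'): step: R->7, L=4; A->plug->A->R->H->L->B->refl->H->L'->A->R'->G->plug->G
Char 5 ('G'): step: R->0, L->5 (L advanced); G->plug->G->R->B->L->E->refl->C->L'->A->R'->B->plug->F
Char 6 ('G'): step: R->1, L=5; G->plug->G->R->F->L->F->refl->A->L'->G->R'->E->plug->E
Char 7 ('A'): step: R->2, L=5; A->plug->A->R->A->L->C->refl->E->L'->B->R'->B->plug->F
Char 8 ('D'): step: R->3, L=5; D->plug->D->R->G->L->A->refl->F->L'->F->R'->G->plug->G

Answer: HFEGFEFG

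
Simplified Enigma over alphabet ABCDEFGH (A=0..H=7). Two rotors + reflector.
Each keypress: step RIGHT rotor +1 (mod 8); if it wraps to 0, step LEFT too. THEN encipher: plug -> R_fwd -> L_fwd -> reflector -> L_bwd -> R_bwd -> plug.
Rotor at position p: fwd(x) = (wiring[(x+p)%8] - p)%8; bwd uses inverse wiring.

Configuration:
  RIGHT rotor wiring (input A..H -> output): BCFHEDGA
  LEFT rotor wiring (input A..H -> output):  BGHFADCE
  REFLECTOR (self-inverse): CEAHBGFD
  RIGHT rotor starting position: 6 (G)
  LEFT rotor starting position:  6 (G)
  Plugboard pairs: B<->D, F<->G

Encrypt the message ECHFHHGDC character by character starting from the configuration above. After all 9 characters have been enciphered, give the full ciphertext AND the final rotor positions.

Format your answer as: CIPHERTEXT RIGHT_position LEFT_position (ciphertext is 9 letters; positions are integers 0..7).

Char 1 ('E'): step: R->7, L=6; E->plug->E->R->A->L->E->refl->B->L'->E->R'->G->plug->F
Char 2 ('C'): step: R->0, L->7 (L advanced); C->plug->C->R->F->L->B->refl->E->L'->G->R'->G->plug->F
Char 3 ('H'): step: R->1, L=7; H->plug->H->R->A->L->F->refl->G->L'->E->R'->B->plug->D
Char 4 ('F'): step: R->2, L=7; F->plug->G->R->H->L->D->refl->H->L'->C->R'->C->plug->C
Char 5 ('H'): step: R->3, L=7; H->plug->H->R->C->L->H->refl->D->L'->H->R'->G->plug->F
Char 6 ('H'): step: R->4, L=7; H->plug->H->R->D->L->A->refl->C->L'->B->R'->G->plug->F
Char 7 ('G'): step: R->5, L=7; G->plug->F->R->A->L->F->refl->G->L'->E->R'->D->plug->B
Char 8 ('D'): step: R->6, L=7; D->plug->B->R->C->L->H->refl->D->L'->H->R'->E->plug->E
Char 9 ('C'): step: R->7, L=7; C->plug->C->R->D->L->A->refl->C->L'->B->R'->A->plug->A
Final: ciphertext=FFDCFFBEA, RIGHT=7, LEFT=7

Answer: FFDCFFBEA 7 7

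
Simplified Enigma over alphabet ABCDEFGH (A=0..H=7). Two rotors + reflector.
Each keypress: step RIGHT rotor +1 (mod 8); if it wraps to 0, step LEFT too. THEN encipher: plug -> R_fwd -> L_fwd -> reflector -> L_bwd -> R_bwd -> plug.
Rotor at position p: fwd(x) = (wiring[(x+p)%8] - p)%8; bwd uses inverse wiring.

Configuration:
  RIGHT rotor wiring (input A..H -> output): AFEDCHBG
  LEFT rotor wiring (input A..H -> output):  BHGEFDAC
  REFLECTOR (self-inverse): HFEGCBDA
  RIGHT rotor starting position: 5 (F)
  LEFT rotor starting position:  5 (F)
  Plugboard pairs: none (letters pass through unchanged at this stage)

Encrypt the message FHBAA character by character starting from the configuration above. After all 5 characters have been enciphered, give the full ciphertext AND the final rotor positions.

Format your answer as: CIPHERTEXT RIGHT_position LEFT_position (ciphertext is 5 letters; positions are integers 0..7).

Answer: CDEED 2 6

Derivation:
Char 1 ('F'): step: R->6, L=5; F->plug->F->R->F->L->B->refl->F->L'->C->R'->C->plug->C
Char 2 ('H'): step: R->7, L=5; H->plug->H->R->C->L->F->refl->B->L'->F->R'->D->plug->D
Char 3 ('B'): step: R->0, L->6 (L advanced); B->plug->B->R->F->L->G->refl->D->L'->C->R'->E->plug->E
Char 4 ('A'): step: R->1, L=6; A->plug->A->R->E->L->A->refl->H->L'->G->R'->E->plug->E
Char 5 ('A'): step: R->2, L=6; A->plug->A->R->C->L->D->refl->G->L'->F->R'->D->plug->D
Final: ciphertext=CDEED, RIGHT=2, LEFT=6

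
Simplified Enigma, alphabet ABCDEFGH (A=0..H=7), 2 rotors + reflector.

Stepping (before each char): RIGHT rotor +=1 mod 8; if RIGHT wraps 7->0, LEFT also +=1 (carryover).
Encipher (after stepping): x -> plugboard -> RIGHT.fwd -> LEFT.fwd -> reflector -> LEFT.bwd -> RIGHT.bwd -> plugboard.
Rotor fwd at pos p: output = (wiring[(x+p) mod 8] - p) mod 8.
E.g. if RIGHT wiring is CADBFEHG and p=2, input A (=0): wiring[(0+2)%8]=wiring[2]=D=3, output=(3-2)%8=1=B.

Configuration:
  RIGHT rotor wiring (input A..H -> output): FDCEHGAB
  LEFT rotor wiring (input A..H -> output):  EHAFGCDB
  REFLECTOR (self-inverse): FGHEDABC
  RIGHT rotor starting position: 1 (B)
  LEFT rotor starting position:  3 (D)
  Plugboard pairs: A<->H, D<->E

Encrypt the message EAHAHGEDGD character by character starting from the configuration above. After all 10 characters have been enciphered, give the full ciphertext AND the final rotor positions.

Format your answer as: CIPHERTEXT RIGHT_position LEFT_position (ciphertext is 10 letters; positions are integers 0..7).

Answer: CCFEAEBEEE 3 4

Derivation:
Char 1 ('E'): step: R->2, L=3; E->plug->D->R->E->L->G->refl->B->L'->F->R'->C->plug->C
Char 2 ('A'): step: R->3, L=3; A->plug->H->R->H->L->F->refl->A->L'->D->R'->C->plug->C
Char 3 ('H'): step: R->4, L=3; H->plug->A->R->D->L->A->refl->F->L'->H->R'->F->plug->F
Char 4 ('A'): step: R->5, L=3; A->plug->H->R->C->L->H->refl->C->L'->A->R'->D->plug->E
Char 5 ('H'): step: R->6, L=3; H->plug->A->R->C->L->H->refl->C->L'->A->R'->H->plug->A
Char 6 ('G'): step: R->7, L=3; G->plug->G->R->H->L->F->refl->A->L'->D->R'->D->plug->E
Char 7 ('E'): step: R->0, L->4 (L advanced); E->plug->D->R->E->L->A->refl->F->L'->D->R'->B->plug->B
Char 8 ('D'): step: R->1, L=4; D->plug->E->R->F->L->D->refl->E->L'->G->R'->D->plug->E
Char 9 ('G'): step: R->2, L=4; G->plug->G->R->D->L->F->refl->A->L'->E->R'->D->plug->E
Char 10 ('D'): step: R->3, L=4; D->plug->E->R->G->L->E->refl->D->L'->F->R'->D->plug->E
Final: ciphertext=CCFEAEBEEE, RIGHT=3, LEFT=4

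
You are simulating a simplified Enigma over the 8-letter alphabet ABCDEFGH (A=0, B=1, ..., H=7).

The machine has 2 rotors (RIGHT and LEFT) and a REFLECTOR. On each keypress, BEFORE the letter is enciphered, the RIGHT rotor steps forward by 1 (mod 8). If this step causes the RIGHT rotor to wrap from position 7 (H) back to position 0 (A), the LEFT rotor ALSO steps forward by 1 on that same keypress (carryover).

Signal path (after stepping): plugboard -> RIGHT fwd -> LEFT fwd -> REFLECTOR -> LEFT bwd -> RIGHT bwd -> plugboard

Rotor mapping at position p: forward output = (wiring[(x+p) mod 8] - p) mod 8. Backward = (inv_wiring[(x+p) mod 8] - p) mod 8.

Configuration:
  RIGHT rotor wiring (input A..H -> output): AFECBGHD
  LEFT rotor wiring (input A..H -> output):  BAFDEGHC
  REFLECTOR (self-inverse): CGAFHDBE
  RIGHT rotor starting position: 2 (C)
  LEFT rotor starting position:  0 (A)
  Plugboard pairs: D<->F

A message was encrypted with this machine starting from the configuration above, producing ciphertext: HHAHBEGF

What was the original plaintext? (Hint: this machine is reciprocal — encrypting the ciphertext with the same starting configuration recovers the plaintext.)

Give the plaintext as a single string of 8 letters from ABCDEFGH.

Char 1 ('H'): step: R->3, L=0; H->plug->H->R->B->L->A->refl->C->L'->H->R'->A->plug->A
Char 2 ('H'): step: R->4, L=0; H->plug->H->R->G->L->H->refl->E->L'->E->R'->E->plug->E
Char 3 ('A'): step: R->5, L=0; A->plug->A->R->B->L->A->refl->C->L'->H->R'->F->plug->D
Char 4 ('H'): step: R->6, L=0; H->plug->H->R->A->L->B->refl->G->L'->F->R'->B->plug->B
Char 5 ('B'): step: R->7, L=0; B->plug->B->R->B->L->A->refl->C->L'->H->R'->G->plug->G
Char 6 ('E'): step: R->0, L->1 (L advanced); E->plug->E->R->B->L->E->refl->H->L'->A->R'->A->plug->A
Char 7 ('G'): step: R->1, L=1; G->plug->G->R->C->L->C->refl->A->L'->H->R'->H->plug->H
Char 8 ('F'): step: R->2, L=1; F->plug->D->R->E->L->F->refl->D->L'->D->R'->H->plug->H

Answer: AEDBGAHH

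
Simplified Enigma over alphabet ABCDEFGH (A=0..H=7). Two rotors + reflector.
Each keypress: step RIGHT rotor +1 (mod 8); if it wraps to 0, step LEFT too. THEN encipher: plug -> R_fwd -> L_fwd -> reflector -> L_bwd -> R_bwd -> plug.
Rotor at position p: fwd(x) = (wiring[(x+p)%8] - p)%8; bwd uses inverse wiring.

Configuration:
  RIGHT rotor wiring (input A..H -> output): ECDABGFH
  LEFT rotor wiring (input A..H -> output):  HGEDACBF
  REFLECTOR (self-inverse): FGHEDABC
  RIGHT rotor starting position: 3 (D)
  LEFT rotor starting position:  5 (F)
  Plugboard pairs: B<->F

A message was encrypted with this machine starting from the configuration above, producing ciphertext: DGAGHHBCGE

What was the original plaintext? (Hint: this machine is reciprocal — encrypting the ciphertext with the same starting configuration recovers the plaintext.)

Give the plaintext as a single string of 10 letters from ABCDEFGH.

Char 1 ('D'): step: R->4, L=5; D->plug->D->R->D->L->C->refl->H->L'->F->R'->A->plug->A
Char 2 ('G'): step: R->5, L=5; G->plug->G->R->D->L->C->refl->H->L'->F->R'->E->plug->E
Char 3 ('A'): step: R->6, L=5; A->plug->A->R->H->L->D->refl->E->L'->B->R'->B->plug->F
Char 4 ('G'): step: R->7, L=5; G->plug->G->R->H->L->D->refl->E->L'->B->R'->E->plug->E
Char 5 ('H'): step: R->0, L->6 (L advanced); H->plug->H->R->H->L->E->refl->D->L'->A->R'->D->plug->D
Char 6 ('H'): step: R->1, L=6; H->plug->H->R->D->L->A->refl->F->L'->F->R'->E->plug->E
Char 7 ('B'): step: R->2, L=6; B->plug->F->R->F->L->F->refl->A->L'->D->R'->E->plug->E
Char 8 ('C'): step: R->3, L=6; C->plug->C->R->D->L->A->refl->F->L'->F->R'->A->plug->A
Char 9 ('G'): step: R->4, L=6; G->plug->G->R->H->L->E->refl->D->L'->A->R'->E->plug->E
Char 10 ('E'): step: R->5, L=6; E->plug->E->R->F->L->F->refl->A->L'->D->R'->G->plug->G

Answer: AEFEDEEAEG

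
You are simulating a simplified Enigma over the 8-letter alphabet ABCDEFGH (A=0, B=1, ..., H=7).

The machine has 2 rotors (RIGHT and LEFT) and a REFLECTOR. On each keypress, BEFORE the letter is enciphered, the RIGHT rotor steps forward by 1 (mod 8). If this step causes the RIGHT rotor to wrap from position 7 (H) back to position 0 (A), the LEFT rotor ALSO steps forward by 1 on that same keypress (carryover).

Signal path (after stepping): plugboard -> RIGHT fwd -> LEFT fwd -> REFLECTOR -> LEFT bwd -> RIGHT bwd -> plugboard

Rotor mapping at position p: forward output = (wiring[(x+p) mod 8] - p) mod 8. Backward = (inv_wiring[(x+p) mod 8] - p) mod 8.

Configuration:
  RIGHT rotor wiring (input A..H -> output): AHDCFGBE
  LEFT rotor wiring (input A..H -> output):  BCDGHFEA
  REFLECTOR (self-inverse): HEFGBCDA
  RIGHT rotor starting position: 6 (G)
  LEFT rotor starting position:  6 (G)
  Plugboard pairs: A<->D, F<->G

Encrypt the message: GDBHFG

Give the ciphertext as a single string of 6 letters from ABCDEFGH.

Answer: ECDAGA

Derivation:
Char 1 ('G'): step: R->7, L=6; G->plug->F->R->G->L->B->refl->E->L'->D->R'->E->plug->E
Char 2 ('D'): step: R->0, L->7 (L advanced); D->plug->A->R->A->L->B->refl->E->L'->D->R'->C->plug->C
Char 3 ('B'): step: R->1, L=7; B->plug->B->R->C->L->D->refl->G->L'->G->R'->A->plug->D
Char 4 ('H'): step: R->2, L=7; H->plug->H->R->F->L->A->refl->H->L'->E->R'->D->plug->A
Char 5 ('F'): step: R->3, L=7; F->plug->G->R->E->L->H->refl->A->L'->F->R'->F->plug->G
Char 6 ('G'): step: R->4, L=7; G->plug->F->R->D->L->E->refl->B->L'->A->R'->D->plug->A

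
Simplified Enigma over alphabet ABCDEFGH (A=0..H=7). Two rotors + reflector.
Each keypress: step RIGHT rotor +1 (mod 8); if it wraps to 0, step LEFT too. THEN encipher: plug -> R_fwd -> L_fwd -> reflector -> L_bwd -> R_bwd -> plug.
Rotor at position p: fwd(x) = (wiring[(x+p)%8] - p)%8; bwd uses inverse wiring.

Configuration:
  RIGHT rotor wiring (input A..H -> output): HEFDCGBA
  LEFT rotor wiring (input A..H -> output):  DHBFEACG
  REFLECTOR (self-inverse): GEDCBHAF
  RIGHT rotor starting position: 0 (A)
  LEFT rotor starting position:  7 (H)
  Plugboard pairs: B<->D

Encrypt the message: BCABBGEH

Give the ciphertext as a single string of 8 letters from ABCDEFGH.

Char 1 ('B'): step: R->1, L=7; B->plug->D->R->B->L->E->refl->B->L'->G->R'->H->plug->H
Char 2 ('C'): step: R->2, L=7; C->plug->C->R->A->L->H->refl->F->L'->F->R'->G->plug->G
Char 3 ('A'): step: R->3, L=7; A->plug->A->R->A->L->H->refl->F->L'->F->R'->E->plug->E
Char 4 ('B'): step: R->4, L=7; B->plug->D->R->E->L->G->refl->A->L'->C->R'->B->plug->D
Char 5 ('B'): step: R->5, L=7; B->plug->D->R->C->L->A->refl->G->L'->E->R'->B->plug->D
Char 6 ('G'): step: R->6, L=7; G->plug->G->R->E->L->G->refl->A->L'->C->R'->B->plug->D
Char 7 ('E'): step: R->7, L=7; E->plug->E->R->E->L->G->refl->A->L'->C->R'->H->plug->H
Char 8 ('H'): step: R->0, L->0 (L advanced); H->plug->H->R->A->L->D->refl->C->L'->G->R'->F->plug->F

Answer: HGEDDDHF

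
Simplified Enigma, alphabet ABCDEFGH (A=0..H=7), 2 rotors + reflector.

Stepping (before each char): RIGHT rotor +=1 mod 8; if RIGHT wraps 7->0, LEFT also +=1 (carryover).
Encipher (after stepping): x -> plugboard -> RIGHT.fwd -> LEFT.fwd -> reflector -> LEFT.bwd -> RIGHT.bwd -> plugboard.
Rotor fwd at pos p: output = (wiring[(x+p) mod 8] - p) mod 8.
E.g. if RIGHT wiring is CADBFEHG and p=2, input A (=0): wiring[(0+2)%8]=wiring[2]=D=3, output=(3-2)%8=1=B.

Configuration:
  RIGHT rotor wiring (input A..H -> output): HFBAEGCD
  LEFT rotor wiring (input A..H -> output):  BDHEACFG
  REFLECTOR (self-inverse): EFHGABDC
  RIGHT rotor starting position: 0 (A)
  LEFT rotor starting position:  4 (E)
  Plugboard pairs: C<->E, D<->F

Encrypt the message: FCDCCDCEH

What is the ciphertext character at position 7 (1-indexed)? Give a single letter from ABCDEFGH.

Char 1 ('F'): step: R->1, L=4; F->plug->D->R->D->L->C->refl->H->L'->F->R'->E->plug->C
Char 2 ('C'): step: R->2, L=4; C->plug->E->R->A->L->E->refl->A->L'->H->R'->A->plug->A
Char 3 ('D'): step: R->3, L=4; D->plug->F->R->E->L->F->refl->B->L'->C->R'->G->plug->G
Char 4 ('C'): step: R->4, L=4; C->plug->E->R->D->L->C->refl->H->L'->F->R'->G->plug->G
Char 5 ('C'): step: R->5, L=4; C->plug->E->R->A->L->E->refl->A->L'->H->R'->H->plug->H
Char 6 ('D'): step: R->6, L=4; D->plug->F->R->C->L->B->refl->F->L'->E->R'->A->plug->A
Char 7 ('C'): step: R->7, L=4; C->plug->E->R->B->L->G->refl->D->L'->G->R'->C->plug->E

E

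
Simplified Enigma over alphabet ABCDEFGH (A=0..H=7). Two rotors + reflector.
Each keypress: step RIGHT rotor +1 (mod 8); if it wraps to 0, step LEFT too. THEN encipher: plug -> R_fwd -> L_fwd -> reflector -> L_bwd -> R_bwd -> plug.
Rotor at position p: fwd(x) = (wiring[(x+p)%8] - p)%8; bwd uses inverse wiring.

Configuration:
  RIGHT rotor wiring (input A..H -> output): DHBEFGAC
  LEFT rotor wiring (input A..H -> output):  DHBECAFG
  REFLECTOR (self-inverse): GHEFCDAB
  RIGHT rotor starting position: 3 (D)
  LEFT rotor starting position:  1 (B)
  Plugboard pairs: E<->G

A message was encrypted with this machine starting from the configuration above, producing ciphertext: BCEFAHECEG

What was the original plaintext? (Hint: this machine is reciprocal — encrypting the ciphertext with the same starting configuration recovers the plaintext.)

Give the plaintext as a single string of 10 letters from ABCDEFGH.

Char 1 ('B'): step: R->4, L=1; B->plug->B->R->C->L->D->refl->F->L'->G->R'->D->plug->D
Char 2 ('C'): step: R->5, L=1; C->plug->C->R->F->L->E->refl->C->L'->H->R'->G->plug->E
Char 3 ('E'): step: R->6, L=1; E->plug->G->R->H->L->C->refl->E->L'->F->R'->C->plug->C
Char 4 ('F'): step: R->7, L=1; F->plug->F->R->G->L->F->refl->D->L'->C->R'->D->plug->D
Char 5 ('A'): step: R->0, L->2 (L advanced); A->plug->A->R->D->L->G->refl->A->L'->C->R'->H->plug->H
Char 6 ('H'): step: R->1, L=2; H->plug->H->R->C->L->A->refl->G->L'->D->R'->C->plug->C
Char 7 ('E'): step: R->2, L=2; E->plug->G->R->B->L->C->refl->E->L'->F->R'->H->plug->H
Char 8 ('C'): step: R->3, L=2; C->plug->C->R->D->L->G->refl->A->L'->C->R'->B->plug->B
Char 9 ('E'): step: R->4, L=2; E->plug->G->R->F->L->E->refl->C->L'->B->R'->A->plug->A
Char 10 ('G'): step: R->5, L=2; G->plug->E->R->C->L->A->refl->G->L'->D->R'->B->plug->B

Answer: DECDHCHBAB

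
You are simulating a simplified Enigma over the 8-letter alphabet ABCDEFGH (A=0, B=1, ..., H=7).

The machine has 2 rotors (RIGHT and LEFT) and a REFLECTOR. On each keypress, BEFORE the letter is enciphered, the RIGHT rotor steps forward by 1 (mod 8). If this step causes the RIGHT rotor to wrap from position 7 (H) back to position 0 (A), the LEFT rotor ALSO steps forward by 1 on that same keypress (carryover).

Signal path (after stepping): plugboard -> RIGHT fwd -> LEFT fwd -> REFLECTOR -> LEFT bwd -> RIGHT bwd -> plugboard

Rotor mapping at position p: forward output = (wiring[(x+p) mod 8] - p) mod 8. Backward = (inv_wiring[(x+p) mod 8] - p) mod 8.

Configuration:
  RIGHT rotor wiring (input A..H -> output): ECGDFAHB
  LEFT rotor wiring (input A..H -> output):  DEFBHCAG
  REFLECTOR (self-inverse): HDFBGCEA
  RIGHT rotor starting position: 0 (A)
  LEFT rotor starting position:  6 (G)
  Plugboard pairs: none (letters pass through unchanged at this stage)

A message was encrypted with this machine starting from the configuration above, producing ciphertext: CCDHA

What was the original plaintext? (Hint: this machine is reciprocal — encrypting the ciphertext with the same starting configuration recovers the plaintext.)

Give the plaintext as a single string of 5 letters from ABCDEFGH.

Char 1 ('C'): step: R->1, L=6; C->plug->C->R->C->L->F->refl->C->L'->A->R'->G->plug->G
Char 2 ('C'): step: R->2, L=6; C->plug->C->R->D->L->G->refl->E->L'->H->R'->F->plug->F
Char 3 ('D'): step: R->3, L=6; D->plug->D->R->E->L->H->refl->A->L'->B->R'->F->plug->F
Char 4 ('H'): step: R->4, L=6; H->plug->H->R->H->L->E->refl->G->L'->D->R'->C->plug->C
Char 5 ('A'): step: R->5, L=6; A->plug->A->R->D->L->G->refl->E->L'->H->R'->D->plug->D

Answer: GFFCD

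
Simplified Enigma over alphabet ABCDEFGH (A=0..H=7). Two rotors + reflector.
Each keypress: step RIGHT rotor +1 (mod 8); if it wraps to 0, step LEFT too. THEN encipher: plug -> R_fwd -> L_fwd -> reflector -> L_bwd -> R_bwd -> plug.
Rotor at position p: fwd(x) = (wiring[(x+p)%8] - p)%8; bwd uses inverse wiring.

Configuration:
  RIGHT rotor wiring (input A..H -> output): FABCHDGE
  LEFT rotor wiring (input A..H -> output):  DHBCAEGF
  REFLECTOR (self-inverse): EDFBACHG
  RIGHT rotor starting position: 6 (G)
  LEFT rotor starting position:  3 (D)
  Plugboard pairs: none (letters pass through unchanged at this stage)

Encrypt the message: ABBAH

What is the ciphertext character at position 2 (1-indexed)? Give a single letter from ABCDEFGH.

Char 1 ('A'): step: R->7, L=3; A->plug->A->R->F->L->A->refl->E->L'->G->R'->B->plug->B
Char 2 ('B'): step: R->0, L->4 (L advanced); B->plug->B->R->A->L->E->refl->A->L'->B->R'->C->plug->C

C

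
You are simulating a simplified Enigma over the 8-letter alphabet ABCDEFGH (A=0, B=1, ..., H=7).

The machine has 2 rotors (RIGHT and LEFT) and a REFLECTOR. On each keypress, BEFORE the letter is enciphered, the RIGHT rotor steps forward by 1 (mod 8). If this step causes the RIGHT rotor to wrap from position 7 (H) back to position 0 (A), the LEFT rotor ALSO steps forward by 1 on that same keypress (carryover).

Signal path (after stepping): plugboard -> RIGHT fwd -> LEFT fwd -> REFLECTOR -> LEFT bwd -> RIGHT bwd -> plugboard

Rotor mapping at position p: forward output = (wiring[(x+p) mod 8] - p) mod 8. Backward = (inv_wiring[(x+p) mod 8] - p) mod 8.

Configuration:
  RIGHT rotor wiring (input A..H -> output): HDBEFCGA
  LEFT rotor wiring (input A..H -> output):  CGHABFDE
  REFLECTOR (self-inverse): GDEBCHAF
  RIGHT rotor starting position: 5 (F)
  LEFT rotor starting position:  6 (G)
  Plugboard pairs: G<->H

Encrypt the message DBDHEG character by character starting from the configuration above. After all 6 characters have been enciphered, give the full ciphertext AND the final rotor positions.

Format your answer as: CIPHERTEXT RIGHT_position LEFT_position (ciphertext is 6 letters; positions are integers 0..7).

Answer: BGCFGD 3 7

Derivation:
Char 1 ('D'): step: R->6, L=6; D->plug->D->R->F->L->C->refl->E->L'->C->R'->B->plug->B
Char 2 ('B'): step: R->7, L=6; B->plug->B->R->A->L->F->refl->H->L'->H->R'->H->plug->G
Char 3 ('D'): step: R->0, L->7 (L advanced); D->plug->D->R->E->L->B->refl->D->L'->B->R'->C->plug->C
Char 4 ('H'): step: R->1, L=7; H->plug->G->R->H->L->E->refl->C->L'->F->R'->F->plug->F
Char 5 ('E'): step: R->2, L=7; E->plug->E->R->E->L->B->refl->D->L'->B->R'->H->plug->G
Char 6 ('G'): step: R->3, L=7; G->plug->H->R->G->L->G->refl->A->L'->D->R'->D->plug->D
Final: ciphertext=BGCFGD, RIGHT=3, LEFT=7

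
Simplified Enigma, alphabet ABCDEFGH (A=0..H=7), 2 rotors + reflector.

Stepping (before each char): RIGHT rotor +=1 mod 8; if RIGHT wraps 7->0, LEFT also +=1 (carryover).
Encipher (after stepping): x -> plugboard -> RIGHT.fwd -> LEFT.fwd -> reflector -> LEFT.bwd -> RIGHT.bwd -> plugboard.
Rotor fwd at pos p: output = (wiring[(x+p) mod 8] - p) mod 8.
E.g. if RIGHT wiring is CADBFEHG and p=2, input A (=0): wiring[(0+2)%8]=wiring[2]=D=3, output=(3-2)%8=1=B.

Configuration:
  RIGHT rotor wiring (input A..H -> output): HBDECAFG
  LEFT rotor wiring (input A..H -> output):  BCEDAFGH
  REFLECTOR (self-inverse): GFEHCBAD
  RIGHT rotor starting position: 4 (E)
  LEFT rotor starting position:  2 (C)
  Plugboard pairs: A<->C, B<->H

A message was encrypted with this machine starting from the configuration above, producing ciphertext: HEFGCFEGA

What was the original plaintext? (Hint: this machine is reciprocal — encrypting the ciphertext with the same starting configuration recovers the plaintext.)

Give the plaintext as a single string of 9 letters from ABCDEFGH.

Answer: EABFGHGAG

Derivation:
Char 1 ('H'): step: R->5, L=2; H->plug->B->R->A->L->C->refl->E->L'->E->R'->E->plug->E
Char 2 ('E'): step: R->6, L=2; E->plug->E->R->F->L->F->refl->B->L'->B->R'->C->plug->A
Char 3 ('F'): step: R->7, L=2; F->plug->F->R->D->L->D->refl->H->L'->G->R'->H->plug->B
Char 4 ('G'): step: R->0, L->3 (L advanced); G->plug->G->R->F->L->G->refl->A->L'->A->R'->F->plug->F
Char 5 ('C'): step: R->1, L=3; C->plug->A->R->A->L->A->refl->G->L'->F->R'->G->plug->G
Char 6 ('F'): step: R->2, L=3; F->plug->F->R->E->L->E->refl->C->L'->C->R'->B->plug->H
Char 7 ('E'): step: R->3, L=3; E->plug->E->R->D->L->D->refl->H->L'->G->R'->G->plug->G
Char 8 ('G'): step: R->4, L=3; G->plug->G->R->H->L->B->refl->F->L'->B->R'->C->plug->A
Char 9 ('A'): step: R->5, L=3; A->plug->C->R->B->L->F->refl->B->L'->H->R'->G->plug->G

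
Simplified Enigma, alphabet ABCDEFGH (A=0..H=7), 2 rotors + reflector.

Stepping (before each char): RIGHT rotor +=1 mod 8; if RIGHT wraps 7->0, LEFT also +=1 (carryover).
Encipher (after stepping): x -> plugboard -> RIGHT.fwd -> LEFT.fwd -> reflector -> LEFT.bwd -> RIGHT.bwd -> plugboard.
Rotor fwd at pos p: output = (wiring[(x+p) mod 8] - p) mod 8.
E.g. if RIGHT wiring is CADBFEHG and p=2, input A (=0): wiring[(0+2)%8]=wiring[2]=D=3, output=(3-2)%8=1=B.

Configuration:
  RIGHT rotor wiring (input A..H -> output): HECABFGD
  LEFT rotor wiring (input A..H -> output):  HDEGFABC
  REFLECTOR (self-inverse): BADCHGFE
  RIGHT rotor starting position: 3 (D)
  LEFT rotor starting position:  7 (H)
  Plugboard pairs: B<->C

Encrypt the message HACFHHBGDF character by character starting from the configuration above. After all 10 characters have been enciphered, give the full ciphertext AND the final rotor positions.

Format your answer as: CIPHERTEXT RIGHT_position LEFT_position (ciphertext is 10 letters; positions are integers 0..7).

Answer: BEGACFFHCB 5 0

Derivation:
Char 1 ('H'): step: R->4, L=7; H->plug->H->R->E->L->H->refl->E->L'->C->R'->C->plug->B
Char 2 ('A'): step: R->5, L=7; A->plug->A->R->A->L->D->refl->C->L'->H->R'->E->plug->E
Char 3 ('C'): step: R->6, L=7; C->plug->B->R->F->L->G->refl->F->L'->D->R'->G->plug->G
Char 4 ('F'): step: R->7, L=7; F->plug->F->R->C->L->E->refl->H->L'->E->R'->A->plug->A
Char 5 ('H'): step: R->0, L->0 (L advanced); H->plug->H->R->D->L->G->refl->F->L'->E->R'->B->plug->C
Char 6 ('H'): step: R->1, L=0; H->plug->H->R->G->L->B->refl->A->L'->F->R'->F->plug->F
Char 7 ('B'): step: R->2, L=0; B->plug->C->R->H->L->C->refl->D->L'->B->R'->F->plug->F
Char 8 ('G'): step: R->3, L=0; G->plug->G->R->B->L->D->refl->C->L'->H->R'->H->plug->H
Char 9 ('D'): step: R->4, L=0; D->plug->D->R->H->L->C->refl->D->L'->B->R'->B->plug->C
Char 10 ('F'): step: R->5, L=0; F->plug->F->R->F->L->A->refl->B->L'->G->R'->C->plug->B
Final: ciphertext=BEGACFFHCB, RIGHT=5, LEFT=0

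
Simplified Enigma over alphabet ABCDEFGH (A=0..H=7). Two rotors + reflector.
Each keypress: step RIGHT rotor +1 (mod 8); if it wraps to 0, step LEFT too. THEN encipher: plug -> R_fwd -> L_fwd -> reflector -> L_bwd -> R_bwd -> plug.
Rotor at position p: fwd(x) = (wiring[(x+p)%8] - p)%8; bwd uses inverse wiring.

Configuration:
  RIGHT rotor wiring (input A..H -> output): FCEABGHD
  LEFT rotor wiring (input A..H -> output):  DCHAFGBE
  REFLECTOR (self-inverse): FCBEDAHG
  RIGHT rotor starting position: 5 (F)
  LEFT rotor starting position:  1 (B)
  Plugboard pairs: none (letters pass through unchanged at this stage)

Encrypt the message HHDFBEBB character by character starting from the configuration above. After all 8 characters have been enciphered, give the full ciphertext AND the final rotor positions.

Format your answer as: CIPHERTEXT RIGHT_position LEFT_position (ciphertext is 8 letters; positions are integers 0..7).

Char 1 ('H'): step: R->6, L=1; H->plug->H->R->A->L->B->refl->C->L'->H->R'->C->plug->C
Char 2 ('H'): step: R->7, L=1; H->plug->H->R->A->L->B->refl->C->L'->H->R'->G->plug->G
Char 3 ('D'): step: R->0, L->2 (L advanced); D->plug->D->R->A->L->F->refl->A->L'->H->R'->G->plug->G
Char 4 ('F'): step: R->1, L=2; F->plug->F->R->G->L->B->refl->C->L'->F->R'->E->plug->E
Char 5 ('B'): step: R->2, L=2; B->plug->B->R->G->L->B->refl->C->L'->F->R'->E->plug->E
Char 6 ('E'): step: R->3, L=2; E->plug->E->R->A->L->F->refl->A->L'->H->R'->G->plug->G
Char 7 ('B'): step: R->4, L=2; B->plug->B->R->C->L->D->refl->E->L'->D->R'->C->plug->C
Char 8 ('B'): step: R->5, L=2; B->plug->B->R->C->L->D->refl->E->L'->D->R'->G->plug->G
Final: ciphertext=CGGEEGCG, RIGHT=5, LEFT=2

Answer: CGGEEGCG 5 2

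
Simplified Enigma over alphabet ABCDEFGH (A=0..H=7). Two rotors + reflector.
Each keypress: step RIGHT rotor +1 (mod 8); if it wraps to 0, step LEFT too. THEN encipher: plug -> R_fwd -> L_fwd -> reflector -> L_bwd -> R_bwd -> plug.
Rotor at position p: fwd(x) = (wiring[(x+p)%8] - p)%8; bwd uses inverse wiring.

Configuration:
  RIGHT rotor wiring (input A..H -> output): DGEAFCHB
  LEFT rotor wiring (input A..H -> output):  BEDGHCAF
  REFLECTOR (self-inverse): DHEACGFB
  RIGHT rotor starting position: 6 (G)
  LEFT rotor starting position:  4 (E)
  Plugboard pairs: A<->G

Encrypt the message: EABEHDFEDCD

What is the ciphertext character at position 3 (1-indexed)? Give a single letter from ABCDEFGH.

Char 1 ('E'): step: R->7, L=4; E->plug->E->R->B->L->G->refl->F->L'->E->R'->B->plug->B
Char 2 ('A'): step: R->0, L->5 (L advanced); A->plug->G->R->H->L->C->refl->E->L'->D->R'->A->plug->G
Char 3 ('B'): step: R->1, L=5; B->plug->B->R->D->L->E->refl->C->L'->H->R'->C->plug->C

C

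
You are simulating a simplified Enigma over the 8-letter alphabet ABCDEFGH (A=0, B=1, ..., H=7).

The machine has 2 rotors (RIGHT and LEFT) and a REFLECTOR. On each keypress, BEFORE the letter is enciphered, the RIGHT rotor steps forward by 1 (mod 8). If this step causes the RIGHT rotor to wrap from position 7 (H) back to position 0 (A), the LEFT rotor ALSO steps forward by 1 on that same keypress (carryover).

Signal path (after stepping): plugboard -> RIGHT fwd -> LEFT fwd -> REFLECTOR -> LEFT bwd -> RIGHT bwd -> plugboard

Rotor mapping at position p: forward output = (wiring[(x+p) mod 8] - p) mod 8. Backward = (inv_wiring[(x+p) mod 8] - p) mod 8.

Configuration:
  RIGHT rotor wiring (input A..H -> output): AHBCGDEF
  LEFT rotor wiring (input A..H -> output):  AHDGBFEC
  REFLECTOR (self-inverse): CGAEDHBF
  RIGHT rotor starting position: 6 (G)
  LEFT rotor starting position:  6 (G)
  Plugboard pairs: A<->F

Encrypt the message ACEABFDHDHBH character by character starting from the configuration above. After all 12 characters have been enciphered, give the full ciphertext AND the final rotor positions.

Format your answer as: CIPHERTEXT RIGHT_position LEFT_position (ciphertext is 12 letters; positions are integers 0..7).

Char 1 ('A'): step: R->7, L=6; A->plug->F->R->H->L->H->refl->F->L'->E->R'->G->plug->G
Char 2 ('C'): step: R->0, L->7 (L advanced); C->plug->C->R->B->L->B->refl->G->L'->G->R'->E->plug->E
Char 3 ('E'): step: R->1, L=7; E->plug->E->R->C->L->A->refl->C->L'->F->R'->D->plug->D
Char 4 ('A'): step: R->2, L=7; A->plug->F->R->D->L->E->refl->D->L'->A->R'->B->plug->B
Char 5 ('B'): step: R->3, L=7; B->plug->B->R->D->L->E->refl->D->L'->A->R'->C->plug->C
Char 6 ('F'): step: R->4, L=7; F->plug->A->R->C->L->A->refl->C->L'->F->R'->G->plug->G
Char 7 ('D'): step: R->5, L=7; D->plug->D->R->D->L->E->refl->D->L'->A->R'->C->plug->C
Char 8 ('H'): step: R->6, L=7; H->plug->H->R->F->L->C->refl->A->L'->C->R'->C->plug->C
Char 9 ('D'): step: R->7, L=7; D->plug->D->R->C->L->A->refl->C->L'->F->R'->H->plug->H
Char 10 ('H'): step: R->0, L->0 (L advanced); H->plug->H->R->F->L->F->refl->H->L'->B->R'->C->plug->C
Char 11 ('B'): step: R->1, L=0; B->plug->B->R->A->L->A->refl->C->L'->H->R'->H->plug->H
Char 12 ('H'): step: R->2, L=0; H->plug->H->R->F->L->F->refl->H->L'->B->R'->D->plug->D
Final: ciphertext=GEDBCGCCHCHD, RIGHT=2, LEFT=0

Answer: GEDBCGCCHCHD 2 0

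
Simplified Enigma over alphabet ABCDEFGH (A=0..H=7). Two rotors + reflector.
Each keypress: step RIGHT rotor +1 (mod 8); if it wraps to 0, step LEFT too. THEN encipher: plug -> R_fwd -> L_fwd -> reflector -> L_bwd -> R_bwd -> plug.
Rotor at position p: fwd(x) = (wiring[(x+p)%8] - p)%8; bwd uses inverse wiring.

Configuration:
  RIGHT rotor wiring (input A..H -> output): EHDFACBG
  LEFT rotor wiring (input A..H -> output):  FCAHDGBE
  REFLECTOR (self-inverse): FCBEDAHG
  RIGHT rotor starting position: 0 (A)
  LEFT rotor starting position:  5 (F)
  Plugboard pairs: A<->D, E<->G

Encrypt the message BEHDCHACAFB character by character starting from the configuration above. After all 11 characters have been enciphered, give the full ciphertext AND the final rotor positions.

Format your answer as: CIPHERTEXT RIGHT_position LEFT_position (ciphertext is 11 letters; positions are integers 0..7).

Char 1 ('B'): step: R->1, L=5; B->plug->B->R->C->L->H->refl->G->L'->H->R'->D->plug->A
Char 2 ('E'): step: R->2, L=5; E->plug->G->R->C->L->H->refl->G->L'->H->R'->E->plug->G
Char 3 ('H'): step: R->3, L=5; H->plug->H->R->A->L->B->refl->C->L'->G->R'->D->plug->A
Char 4 ('D'): step: R->4, L=5; D->plug->A->R->E->L->F->refl->A->L'->D->R'->F->plug->F
Char 5 ('C'): step: R->5, L=5; C->plug->C->R->B->L->E->refl->D->L'->F->R'->A->plug->D
Char 6 ('H'): step: R->6, L=5; H->plug->H->R->E->L->F->refl->A->L'->D->R'->A->plug->D
Char 7 ('A'): step: R->7, L=5; A->plug->D->R->E->L->F->refl->A->L'->D->R'->G->plug->E
Char 8 ('C'): step: R->0, L->6 (L advanced); C->plug->C->R->D->L->E->refl->D->L'->A->R'->E->plug->G
Char 9 ('A'): step: R->1, L=6; A->plug->D->R->H->L->A->refl->F->L'->G->R'->A->plug->D
Char 10 ('F'): step: R->2, L=6; F->plug->F->R->E->L->C->refl->B->L'->F->R'->H->plug->H
Char 11 ('B'): step: R->3, L=6; B->plug->B->R->F->L->B->refl->C->L'->E->R'->G->plug->E
Final: ciphertext=AGAFDDEGDHE, RIGHT=3, LEFT=6

Answer: AGAFDDEGDHE 3 6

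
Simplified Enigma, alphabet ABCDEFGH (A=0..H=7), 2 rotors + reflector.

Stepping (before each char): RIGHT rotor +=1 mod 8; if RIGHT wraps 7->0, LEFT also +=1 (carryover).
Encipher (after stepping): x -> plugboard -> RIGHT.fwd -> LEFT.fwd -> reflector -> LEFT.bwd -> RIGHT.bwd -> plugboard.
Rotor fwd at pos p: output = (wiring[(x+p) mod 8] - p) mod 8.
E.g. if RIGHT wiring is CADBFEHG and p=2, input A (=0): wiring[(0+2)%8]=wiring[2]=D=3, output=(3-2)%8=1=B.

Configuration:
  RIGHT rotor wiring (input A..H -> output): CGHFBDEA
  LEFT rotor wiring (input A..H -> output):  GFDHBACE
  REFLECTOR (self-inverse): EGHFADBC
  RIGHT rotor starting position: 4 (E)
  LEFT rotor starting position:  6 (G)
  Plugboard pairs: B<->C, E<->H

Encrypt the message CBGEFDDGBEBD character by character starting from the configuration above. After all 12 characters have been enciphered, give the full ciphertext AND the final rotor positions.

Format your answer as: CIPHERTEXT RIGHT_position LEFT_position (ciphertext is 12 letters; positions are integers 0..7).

Char 1 ('C'): step: R->5, L=6; C->plug->B->R->H->L->C->refl->H->L'->D->R'->C->plug->B
Char 2 ('B'): step: R->6, L=6; B->plug->C->R->E->L->F->refl->D->L'->G->R'->A->plug->A
Char 3 ('G'): step: R->7, L=6; G->plug->G->R->E->L->F->refl->D->L'->G->R'->E->plug->H
Char 4 ('E'): step: R->0, L->7 (L advanced); E->plug->H->R->A->L->F->refl->D->L'->H->R'->C->plug->B
Char 5 ('F'): step: R->1, L=7; F->plug->F->R->D->L->E->refl->A->L'->E->R'->C->plug->B
Char 6 ('D'): step: R->2, L=7; D->plug->D->R->B->L->H->refl->C->L'->F->R'->A->plug->A
Char 7 ('D'): step: R->3, L=7; D->plug->D->R->B->L->H->refl->C->L'->F->R'->E->plug->H
Char 8 ('G'): step: R->4, L=7; G->plug->G->R->D->L->E->refl->A->L'->E->R'->D->plug->D
Char 9 ('B'): step: R->5, L=7; B->plug->C->R->D->L->E->refl->A->L'->E->R'->H->plug->E
Char 10 ('E'): step: R->6, L=7; E->plug->H->R->F->L->C->refl->H->L'->B->R'->E->plug->H
Char 11 ('B'): step: R->7, L=7; B->plug->C->R->H->L->D->refl->F->L'->A->R'->D->plug->D
Char 12 ('D'): step: R->0, L->0 (L advanced); D->plug->D->R->F->L->A->refl->E->L'->H->R'->C->plug->B
Final: ciphertext=BAHBBAHDEHDB, RIGHT=0, LEFT=0

Answer: BAHBBAHDEHDB 0 0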